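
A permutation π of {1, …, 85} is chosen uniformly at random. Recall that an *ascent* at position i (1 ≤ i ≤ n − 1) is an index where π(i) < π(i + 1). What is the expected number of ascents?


Write X = Σ X_I over i = 1, …, 84, with X_I the indicator of one ascent.
There are 84 indicators.
For each fixed i, the pair (π(i), π(i+1)) is a uniformly random ordered pair of distinct values from {1, …, 85}; by symmetry P[π(i) < π(i+1)] = 1/2.
By linearity: E[X] = 84 · (1/2) = (85 − 1) · (1/2) = 42 ≈ 42.0000.

E[X] = 42 = 42.0000.


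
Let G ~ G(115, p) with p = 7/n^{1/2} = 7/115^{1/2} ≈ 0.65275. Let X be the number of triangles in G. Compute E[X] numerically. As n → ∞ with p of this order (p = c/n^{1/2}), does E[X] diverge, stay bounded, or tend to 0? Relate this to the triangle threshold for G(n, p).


Number of potential triangles: C(115, 3) = 246905.
Each occurs with probability p³ ≈ (0.65275)³ ≈ 2.7812969e-01.
By linearity: E[X] = C(115, 3)·p³ ≈ 246905 · 2.7812969e-01 ≈ 68671.61234.
Since α = 1/2 < 1, p = c/n^{1/2} ≫ 1/n is above the triangle threshold p ~ 1/n. Asymptotically E[X] ~ (c³/6)·n^{3(1−α)} = (7³/6)·n^{1.5} → ∞; triangles are abundant w.h.p.

E[X] ≈ 68671.61234; in regime p = Θ(1/n^{1/2}) E[X] diverges (above the triangle threshold p ~ 1/n).


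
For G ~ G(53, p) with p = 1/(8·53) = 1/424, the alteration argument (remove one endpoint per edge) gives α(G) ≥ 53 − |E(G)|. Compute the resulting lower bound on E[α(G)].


E[|E(G)|] = C(53, 2)·p = 1378 · (1/424) = 13/4.
E[α(G)] ≥ n − E[|E(G)|] = 53 − 13/4 = 199/4.
Numerically: ≈ 49.7500.
(This is only a lower bound; the true E[α(G)] may be larger.)

E[α(G)] ≥ 199/4 ≈ 49.7500.


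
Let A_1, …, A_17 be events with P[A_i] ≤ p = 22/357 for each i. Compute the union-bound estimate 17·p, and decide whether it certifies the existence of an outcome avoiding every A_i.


Union bound: P[∪_{i=1}^{17} A_i] ≤ Σ_i P[A_i] ≤ 17·p = 17·(22/357) = 22/21.
Numerically: 22/21 ≈ 1.048.
Is 22/21 < 1? NO.
Since the bound 22/21 is ≥ 1, the union bound is uninformative here; it does NOT by itself certify existence.

17·p = 22/21 ≈ 1.048; existence NOT certified by the union bound.


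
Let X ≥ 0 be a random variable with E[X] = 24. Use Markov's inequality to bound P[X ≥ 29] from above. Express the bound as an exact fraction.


μ = E[X] = 24, a = 29.
Markov: P[X ≥ 29] ≤ μ/a = (24)/29 = 24/29.
Numerically: ≈ 0.827586.
(Since a = 29 > μ = 24.000000, the bound 24/29 is < 1 and informative.)

P[X ≥ 29] ≤ 24/29 ≈ 0.827586.


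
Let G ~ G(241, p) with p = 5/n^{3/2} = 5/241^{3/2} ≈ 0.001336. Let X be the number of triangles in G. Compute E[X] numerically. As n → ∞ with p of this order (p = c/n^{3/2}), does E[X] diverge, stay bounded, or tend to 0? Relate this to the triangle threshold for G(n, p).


Number of potential triangles: C(241, 3) = 2303960.
Each occurs with probability p³ ≈ (0.001336)³ ≈ 2.386895e-09.
By linearity: E[X] = C(241, 3)·p³ ≈ 2303960 · 2.386895e-09 ≈ 0.0055.
Since α = 3/2 > 1, p = c/n^{3/2} = o(1/n) is below the triangle threshold p ~ 1/n. Asymptotically E[X] ~ (c³/6)·n^{3(1−α)} = (5³/6)·n^{-1.5} → 0, so by Markov's inequality G has no triangles w.h.p.

E[X] ≈ 0.0055; in regime p = Θ(1/n^{3/2}) E[X] tends to 0 (below the triangle threshold p ~ 1/n).


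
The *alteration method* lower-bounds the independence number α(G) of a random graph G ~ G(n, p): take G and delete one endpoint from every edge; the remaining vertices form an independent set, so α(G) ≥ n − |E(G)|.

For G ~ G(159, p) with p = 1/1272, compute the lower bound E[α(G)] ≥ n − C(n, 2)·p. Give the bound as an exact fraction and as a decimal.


E[|E(G)|] = C(159, 2)·p = 12561 · (1/1272) = 79/8.
E[α(G)] ≥ n − E[|E(G)|] = 159 − 79/8 = 1193/8.
Numerically: ≈ 149.12500.
(This is only a lower bound; the true E[α(G)] may be larger.)

E[α(G)] ≥ 1193/8 ≈ 149.12500.


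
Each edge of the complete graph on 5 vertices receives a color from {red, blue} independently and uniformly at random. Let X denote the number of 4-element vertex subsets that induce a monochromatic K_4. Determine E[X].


Let X = Σ_S X_S over the C(5, 4) = 5 subsets S of size 4, where X_S = 1 if the K_4 on S is monochromatic.
For a fixed S, the K_4 on S has C(4, 2) = 6 edges. P[all 6 edges red] = (1/2)^6, and likewise for blue, so P[monochromatic] = 2·(1/2)^6 = 2^{1 − 6} = 1/32.
By linearity: E[X] = C(5, 4) · 2^{1 − 6} = 5 · 1/32 = 5/32.
Numerically: E[X] ≈ 0.1562.

E[X] = C(5,4)·2^(1−C(4,2)) = 5/32 ≈ 0.1562.


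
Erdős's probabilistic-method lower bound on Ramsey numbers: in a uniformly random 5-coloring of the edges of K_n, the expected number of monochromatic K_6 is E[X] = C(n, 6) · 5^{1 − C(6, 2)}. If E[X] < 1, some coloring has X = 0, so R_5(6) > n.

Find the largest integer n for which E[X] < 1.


We need C(n, 6) · 5^{1 − 15} < 1, i.e. C(n, 6) < 5^{15 − 1} = 6103515625.
Check values of n near the boundary:
  n = 125: C(125, 6) = 4690625500; 4690625500 < 6103515625? YES
  n = 126: C(126, 6) = 4925156775; 4925156775 < 6103515625? YES
  n = 127: C(127, 6) = 5169379425; 5169379425 < 6103515625? YES
  n = 128: C(128, 6) = 5423611200; 5423611200 < 6103515625? YES
  n = 129: C(129, 6) = 5688177600; 5688177600 < 6103515625? YES
  n = 130: C(130, 6) = 5963412000; 5963412000 < 6103515625? YES
  n = 131: C(131, 6) = 6249655776; 6249655776 < 6103515625? NO
  n = 132: C(132, 6) = 6547258432; 6547258432 < 6103515625? NO
The largest n with C(n, 6) < 6103515625 is n = 130 (where E[X] = 47707296/48828125 ≈ 0.977). Hence R_5(6) > 130, i.e. R_5(6) ≥ 131.

Largest n = 130; hence R_5(6) > 130.


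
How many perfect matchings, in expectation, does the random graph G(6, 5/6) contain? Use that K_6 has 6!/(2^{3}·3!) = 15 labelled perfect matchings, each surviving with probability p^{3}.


K_6 has 6!/(2^{3}·3!) = 15 labelled perfect matchings.
For each such perfect matching H, let X_H = 1 if all 3 edges of H are present in G. Then P[X_H = 1] = p^{3} = (5/6)^{3} = 125/216.
By linearity: E[X] = Σ_H E[X_H] = 15 · p^{3} = 15 · 125/216 = 625/72.
Numerically: E[X] ≈ 8.68056.

E[X] = 15 · (5/6)^{3} = 625/72 ≈ 8.68056.


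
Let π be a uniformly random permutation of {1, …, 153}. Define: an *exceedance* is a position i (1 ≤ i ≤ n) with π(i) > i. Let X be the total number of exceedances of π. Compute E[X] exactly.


Write X = Σ_{i=1}^{153} X_i, where X_i = 1_{π(i) > i}.
For each fixed i, π(i) is uniform over {1, …, 153} (marginal of a uniform permutation), so P[π(i) > i] = (n − i)/n. Summing: Σ_{i=1}^{153} (n − i)/n = (0 + 1 + … + 152)/153 = 153(153 − 1)/(2·153) = (153 − 1)/2.
Hence E[X] = Σ_{i=1}^{153} (153 − i)/153 = 76 ≈ 76.0000.

E[X] = 76 = 76.0000.


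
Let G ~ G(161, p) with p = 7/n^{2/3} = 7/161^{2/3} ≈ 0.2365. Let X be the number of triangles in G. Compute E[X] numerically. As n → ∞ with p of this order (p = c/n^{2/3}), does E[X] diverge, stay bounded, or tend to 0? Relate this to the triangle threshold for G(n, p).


Number of potential triangles: C(161, 3) = 682640.
Each occurs with probability p³ ≈ (0.2365)³ ≈ 1.323251e-02.
By linearity: E[X] = C(161, 3)·p³ ≈ 682640 · 1.323251e-02 ≈ 9033.0435.
Since α = 2/3 < 1, p = c/n^{2/3} ≫ 1/n is above the triangle threshold p ~ 1/n. Asymptotically E[X] ~ (c³/6)·n^{3(1−α)} = (7³/6)·n^{1} → ∞; triangles are abundant w.h.p.

E[X] ≈ 9033.0435; in regime p = Θ(1/n^{2/3}) E[X] diverges (above the triangle threshold p ~ 1/n).


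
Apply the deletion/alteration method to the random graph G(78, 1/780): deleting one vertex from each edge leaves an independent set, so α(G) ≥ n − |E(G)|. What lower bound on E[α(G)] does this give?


E[|E(G)|] = C(78, 2)·p = 3003 · (1/780) = 77/20.
E[α(G)] ≥ n − E[|E(G)|] = 78 − 77/20 = 1483/20.
Numerically: ≈ 74.15000.
(This is only a lower bound; the true E[α(G)] may be larger.)

E[α(G)] ≥ 1483/20 ≈ 74.15000.


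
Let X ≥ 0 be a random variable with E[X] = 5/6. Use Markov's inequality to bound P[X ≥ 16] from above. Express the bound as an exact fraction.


μ = E[X] = 5/6, a = 16.
Markov: P[X ≥ 16] ≤ μ/a = (5/6)/16 = 5/96.
Numerically: ≈ 0.052.
(Since a = 16 > μ = 0.833, the bound 5/96 is < 1 and informative.)

P[X ≥ 16] ≤ 5/96 ≈ 0.052.


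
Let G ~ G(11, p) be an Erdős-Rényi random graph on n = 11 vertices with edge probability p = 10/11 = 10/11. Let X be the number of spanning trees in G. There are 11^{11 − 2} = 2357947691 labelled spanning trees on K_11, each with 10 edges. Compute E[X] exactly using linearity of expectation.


K_11 has 11^{11 − 2} = 2357947691 labelled spanning trees.
For each such spanning tree H, let X_H = 1 if all 10 edges of H are present in G. Then P[X_H = 1] = p^{10} = (10/11)^{10} = 10000000000/25937424601.
By linearity of expectation: E[X] = Σ_H E[X_H] = 2357947691 · p^{10} = 2357947691 · 10000000000/25937424601 = 10000000000/11.
Numerically: E[X] ≈ 9.09e+08.

E[X] = 2357947691 · (10/11)^{10} = 10000000000/11 ≈ 9.09e+08.


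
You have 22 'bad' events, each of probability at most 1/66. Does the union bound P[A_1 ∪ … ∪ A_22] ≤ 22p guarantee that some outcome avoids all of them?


Union bound: P[∪_{i=1}^{22} A_i] ≤ Σ_i P[A_i] ≤ 22·p = 22·(1/66) = 1/3.
Numerically: 1/3 ≈ 0.33333.
Is 1/3 < 1? YES.
Since P[∪ A_i] ≤ 1/3 < 1, the complement has P[∩ A_i^c] ≥ 1 − 1/3 = 2/3 > 0, so some outcome avoids every A_i.

22·p = 1/3 ≈ 0.33333; existence CERTIFIED by the union bound.


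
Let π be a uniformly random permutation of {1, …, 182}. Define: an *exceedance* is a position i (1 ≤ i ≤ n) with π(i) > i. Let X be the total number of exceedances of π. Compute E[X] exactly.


Write X = Σ_{i=1}^{182} X_i, where X_i = 1_{π(i) > i}.
For each fixed i, π(i) is uniform over {1, …, 182} (marginal of a uniform permutation), so P[π(i) > i] = (n − i)/n. Summing: Σ_{i=1}^{182} (n − i)/n = (0 + 1 + … + 181)/182 = 182(182 − 1)/(2·182) = (182 − 1)/2.
Hence E[X] = Σ_{i=1}^{182} (182 − i)/182 = 181/2 ≈ 90.5000.

E[X] = 181/2 = 90.5000.


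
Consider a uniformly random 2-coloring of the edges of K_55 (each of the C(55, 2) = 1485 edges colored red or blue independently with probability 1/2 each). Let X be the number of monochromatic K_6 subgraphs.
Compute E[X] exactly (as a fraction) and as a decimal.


Let X = Σ_S X_S over the C(55, 6) = 28989675 subsets S of size 6, where X_S = 1 if the K_6 on S is monochromatic.
For a fixed S, the K_6 on S has C(6, 2) = 15 edges. P[all 15 edges red] = (1/2)^15, and likewise for blue, so P[monochromatic] = 2·(1/2)^15 = 2^{1 − 15} = 1/16384.
Summing: E[X] = C(55, 6) · 2^{1 − 15} = 28989675 · 1/16384 = 28989675/16384.
Numerically: E[X] ≈ 1769.389.

E[X] = C(55,6)·2^(1−C(6,2)) = 28989675/16384 ≈ 1769.389.


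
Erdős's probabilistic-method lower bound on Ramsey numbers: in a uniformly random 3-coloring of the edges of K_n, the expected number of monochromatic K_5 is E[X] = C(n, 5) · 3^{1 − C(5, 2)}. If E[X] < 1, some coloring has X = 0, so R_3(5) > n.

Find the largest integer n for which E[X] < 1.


We need C(n, 5) · 3^{1 − 10} < 1, i.e. C(n, 5) < 3^{10 − 1} = 19683.
Check values of n near the boundary:
  n = 18: C(18, 5) = 8568; 8568 < 19683? YES
  n = 19: C(19, 5) = 11628; 11628 < 19683? YES
  n = 20: C(20, 5) = 15504; 15504 < 19683? YES
  n = 21: C(21, 5) = 20349; 20349 < 19683? NO
The largest n with C(n, 5) < 19683 is n = 20 (where E[X] = 5168/6561 ≈ 0.788). Hence R_3(5) > 20, i.e. R_3(5) ≥ 21.

Largest n = 20; hence R_3(5) > 20.


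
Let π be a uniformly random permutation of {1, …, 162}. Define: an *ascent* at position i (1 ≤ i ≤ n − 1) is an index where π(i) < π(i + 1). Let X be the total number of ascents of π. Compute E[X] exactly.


Write X = Σ X_I over i = 1, …, 161, with X_I the indicator of one ascent.
There are 161 indicators.
For each fixed i, the pair (π(i), π(i+1)) is a uniformly random ordered pair of distinct values from {1, …, 162}; by symmetry P[π(i) < π(i+1)] = 1/2.
By linearity: E[X] = 161 · (1/2) = (162 − 1) · (1/2) = 161/2 ≈ 80.5000.

E[X] = 161/2 = 80.5000.


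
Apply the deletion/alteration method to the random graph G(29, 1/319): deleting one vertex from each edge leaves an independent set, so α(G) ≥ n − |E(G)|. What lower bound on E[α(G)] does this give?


E[|E(G)|] = C(29, 2)·p = 406 · (1/319) = 14/11.
E[α(G)] ≥ n − E[|E(G)|] = 29 − 14/11 = 305/11.
Numerically: ≈ 27.727.
(This is only a lower bound; the true E[α(G)] may be larger.)

E[α(G)] ≥ 305/11 ≈ 27.727.


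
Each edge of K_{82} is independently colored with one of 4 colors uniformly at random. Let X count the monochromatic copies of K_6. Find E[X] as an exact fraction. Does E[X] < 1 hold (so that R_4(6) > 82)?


E[X] = C(82, 6) · 4^{1 − 15} = 350161812 · 4^{−14} = 350161812/268435456.
As a reduced fraction: E[X] = 87540453/67108864 ≈ 1.304454.
Is E[X] < 1? NO.
Since E[X] ≥ 1, the first-moment bound is inconclusive at n = 82; it does NOT by itself certify R_4(6) > 82.

E[X] = 87540453/67108864 ≈ 1.304454; E[X] ≥ 1; first-moment method inconclusive here.


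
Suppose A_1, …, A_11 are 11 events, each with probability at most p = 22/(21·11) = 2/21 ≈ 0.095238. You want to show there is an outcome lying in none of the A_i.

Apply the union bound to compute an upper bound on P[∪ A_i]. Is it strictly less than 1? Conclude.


Union bound: P[∪_{i=1}^{11} A_i] ≤ Σ_i P[A_i] ≤ 11·p = 11·(2/21) = 22/21.
Numerically: 22/21 ≈ 1.047619.
Is 22/21 < 1? NO.
Since the bound 22/21 is ≥ 1, the union bound is uninformative here; it does NOT by itself certify existence.

11·p = 22/21 ≈ 1.047619; existence NOT certified by the union bound.


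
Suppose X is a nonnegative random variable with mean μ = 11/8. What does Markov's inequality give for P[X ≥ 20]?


μ = E[X] = 11/8, a = 20.
Markov: P[X ≥ 20] ≤ μ/a = (11/8)/20 = 11/160.
Numerically: ≈ 0.069.
(Since a = 20 > μ = 1.375, the bound 11/160 is < 1 and informative.)

P[X ≥ 20] ≤ 11/160 ≈ 0.069.


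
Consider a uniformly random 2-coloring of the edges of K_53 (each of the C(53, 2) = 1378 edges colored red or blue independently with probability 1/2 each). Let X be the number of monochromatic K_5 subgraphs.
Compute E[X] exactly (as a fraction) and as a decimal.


Let X = Σ_S X_S over the C(53, 5) = 2869685 subsets S of size 5, where X_S = 1 if the K_5 on S is monochromatic.
For a fixed S, the K_5 on S has C(5, 2) = 10 edges. P[all 10 edges red] = (1/2)^10, and likewise for blue, so P[monochromatic] = 2·(1/2)^10 = 2^{1 − 10} = 1/512.
By linearity of expectation: E[X] = C(53, 5) · 2^{1 − 10} = 2869685 · 1/512 = 2869685/512.
Numerically: E[X] ≈ 5604.853516.

E[X] = C(53,5)·2^(1−C(5,2)) = 2869685/512 ≈ 5604.853516.


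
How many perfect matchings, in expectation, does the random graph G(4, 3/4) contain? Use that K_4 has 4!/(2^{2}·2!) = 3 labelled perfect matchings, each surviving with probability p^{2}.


K_4 has 4!/(2^{2}·2!) = 3 labelled perfect matchings.
For each such perfect matching H, let X_H = 1 if all 2 edges of H are present in G. Then P[X_H = 1] = p^{2} = (3/4)^{2} = 9/16.
By linearity: E[X] = Σ_H E[X_H] = 3 · p^{2} = 3 · 9/16 = 27/16.
Numerically: E[X] ≈ 1.69.

E[X] = 3 · (3/4)^{2} = 27/16 ≈ 1.69.


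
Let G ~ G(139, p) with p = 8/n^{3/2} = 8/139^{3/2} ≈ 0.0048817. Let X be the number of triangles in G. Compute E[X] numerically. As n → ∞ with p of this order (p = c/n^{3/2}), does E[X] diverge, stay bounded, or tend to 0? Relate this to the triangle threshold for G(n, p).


Number of potential triangles: C(139, 3) = 437989.
Each occurs with probability p³ ≈ (0.0048817)³ ≈ 1.1633312e-07.
By linearity: E[X] = C(139, 3)·p³ ≈ 437989 · 1.1633312e-07 ≈ 0.05095.
Since α = 3/2 > 1, p = c/n^{3/2} = o(1/n) is below the triangle threshold p ~ 1/n. Asymptotically E[X] ~ (c³/6)·n^{3(1−α)} = (8³/6)·n^{-1.5} → 0, so by Markov's inequality G has no triangles w.h.p.

E[X] ≈ 0.05095; in regime p = Θ(1/n^{3/2}) E[X] tends to 0 (below the triangle threshold p ~ 1/n).


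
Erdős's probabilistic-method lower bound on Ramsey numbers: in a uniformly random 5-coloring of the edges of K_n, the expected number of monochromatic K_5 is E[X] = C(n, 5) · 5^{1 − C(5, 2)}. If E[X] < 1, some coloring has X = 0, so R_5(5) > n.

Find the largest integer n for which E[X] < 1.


We need C(n, 5) · 5^{1 − 10} < 1, i.e. C(n, 5) < 5^{10 − 1} = 1953125.
Check values of n near the boundary:
  n = 44: C(44, 5) = 1086008; 1086008 < 1953125? YES
  n = 45: C(45, 5) = 1221759; 1221759 < 1953125? YES
  n = 46: C(46, 5) = 1370754; 1370754 < 1953125? YES
  n = 47: C(47, 5) = 1533939; 1533939 < 1953125? YES
  n = 48: C(48, 5) = 1712304; 1712304 < 1953125? YES
  n = 49: C(49, 5) = 1906884; 1906884 < 1953125? YES
  n = 50: C(50, 5) = 2118760; 2118760 < 1953125? NO
  n = 51: C(51, 5) = 2349060; 2349060 < 1953125? NO
  n = 52: C(52, 5) = 2598960; 2598960 < 1953125? NO
The largest n with C(n, 5) < 1953125 is n = 49 (where E[X] = 1906884/1953125 ≈ 0.976325). Hence R_5(5) > 49, i.e. R_5(5) ≥ 50.

Largest n = 49; hence R_5(5) > 49.


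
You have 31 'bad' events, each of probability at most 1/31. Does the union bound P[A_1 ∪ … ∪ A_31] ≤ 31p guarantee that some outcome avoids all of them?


Union bound: P[∪_{i=1}^{31} A_i] ≤ Σ_i P[A_i] ≤ 31·p = 31·(1/31) = 1.
Numerically: 1 ≈ 1.000.
Is 1 < 1? NO.
Since the bound 1 is ≥ 1, the union bound is uninformative here; it does NOT by itself certify existence.

31·p = 1 ≈ 1.000; existence NOT certified by the union bound.


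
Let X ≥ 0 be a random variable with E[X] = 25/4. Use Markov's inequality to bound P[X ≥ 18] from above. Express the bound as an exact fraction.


μ = E[X] = 25/4, a = 18.
Markov: P[X ≥ 18] ≤ μ/a = (25/4)/18 = 25/72.
Numerically: ≈ 0.347222.
(Since a = 18 > μ = 6.250000, the bound 25/72 is < 1 and informative.)

P[X ≥ 18] ≤ 25/72 ≈ 0.347222.


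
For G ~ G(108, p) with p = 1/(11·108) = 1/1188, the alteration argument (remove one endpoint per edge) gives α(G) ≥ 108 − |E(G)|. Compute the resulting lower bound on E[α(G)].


E[|E(G)|] = C(108, 2)·p = 5778 · (1/1188) = 107/22.
E[α(G)] ≥ n − E[|E(G)|] = 108 − 107/22 = 2269/22.
Numerically: ≈ 103.1364.
(This is only a lower bound; the true E[α(G)] may be larger.)

E[α(G)] ≥ 2269/22 ≈ 103.1364.


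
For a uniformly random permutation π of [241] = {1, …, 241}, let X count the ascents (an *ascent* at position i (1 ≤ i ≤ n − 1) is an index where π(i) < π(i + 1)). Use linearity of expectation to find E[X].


Write X = Σ X_I over i = 1, …, 240, with X_I the indicator of one ascent.
There are 240 indicators.
For each fixed i, the pair (π(i), π(i+1)) is a uniformly random ordered pair of distinct values from {1, …, 241}; by symmetry P[π(i) < π(i+1)] = 1/2.
By linearity: E[X] = 240 · (1/2) = (241 − 1) · (1/2) = 120 ≈ 120.00000.

E[X] = 120 = 120.00000.


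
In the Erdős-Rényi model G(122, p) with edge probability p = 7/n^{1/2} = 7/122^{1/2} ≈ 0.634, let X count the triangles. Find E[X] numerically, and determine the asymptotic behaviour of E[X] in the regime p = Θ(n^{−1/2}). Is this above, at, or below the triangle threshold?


Number of potential triangles: C(122, 3) = 295240.
Each occurs with probability p³ ≈ (0.634)³ ≈ 2.54539e-01.
By linearity: E[X] = C(122, 3)·p³ ≈ 295240 · 2.54539e-01 ≈ 75150.101.
Since α = 1/2 < 1, p = c/n^{1/2} ≫ 1/n is above the triangle threshold p ~ 1/n. Asymptotically E[X] ~ (c³/6)·n^{3(1−α)} = (7³/6)·n^{1.5} → ∞; triangles are abundant w.h.p.

E[X] ≈ 75150.101; in regime p = Θ(1/n^{1/2}) E[X] diverges (above the triangle threshold p ~ 1/n).


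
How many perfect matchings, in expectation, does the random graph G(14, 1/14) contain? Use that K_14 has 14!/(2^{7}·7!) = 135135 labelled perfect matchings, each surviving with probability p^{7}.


K_14 has 14!/(2^{7}·7!) = 135135 labelled perfect matchings.
For each such perfect matching H, let X_H = 1 if all 7 edges of H are present in G. Then P[X_H = 1] = p^{7} = (1/14)^{7} = 1/105413504.
By linearity of expectation: E[X] = Σ_H E[X_H] = 135135 · p^{7} = 135135 · 1/105413504 = 19305/15059072.
Numerically: E[X] ≈ 0.001282.

E[X] = 135135 · (1/14)^{7} = 19305/15059072 ≈ 0.001282.


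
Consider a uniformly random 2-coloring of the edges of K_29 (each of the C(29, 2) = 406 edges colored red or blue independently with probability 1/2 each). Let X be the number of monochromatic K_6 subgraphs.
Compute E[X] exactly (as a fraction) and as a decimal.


Let X = Σ_S X_S over the C(29, 6) = 475020 subsets S of size 6, where X_S = 1 if the K_6 on S is monochromatic.
For a fixed S, the K_6 on S has C(6, 2) = 15 edges. P[all 15 edges red] = (1/2)^15, and likewise for blue, so P[monochromatic] = 2·(1/2)^15 = 2^{1 − 15} = 1/16384.
By linearity of expectation: E[X] = C(29, 6) · 2^{1 − 15} = 475020 · 1/16384 = 118755/4096.
Numerically: E[X] ≈ 28.99292.

E[X] = C(29,6)·2^(1−C(6,2)) = 118755/4096 ≈ 28.99292.


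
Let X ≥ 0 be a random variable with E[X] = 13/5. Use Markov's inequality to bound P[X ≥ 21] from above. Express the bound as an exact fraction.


μ = E[X] = 13/5, a = 21.
Markov: P[X ≥ 21] ≤ μ/a = (13/5)/21 = 13/105.
Numerically: ≈ 0.124.
(Since a = 21 > μ = 2.600, the bound 13/105 is < 1 and informative.)

P[X ≥ 21] ≤ 13/105 ≈ 0.124.


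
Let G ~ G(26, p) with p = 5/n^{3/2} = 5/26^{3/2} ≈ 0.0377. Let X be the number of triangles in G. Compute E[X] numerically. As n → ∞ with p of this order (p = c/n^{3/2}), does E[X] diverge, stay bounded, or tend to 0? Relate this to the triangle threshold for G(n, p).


Number of potential triangles: C(26, 3) = 2600.
Each occurs with probability p³ ≈ (0.0377)³ ≈ 5.36451e-05.
By linearity: E[X] = C(26, 3)·p³ ≈ 2600 · 5.36451e-05 ≈ 0.139.
Since α = 3/2 > 1, p = c/n^{3/2} = o(1/n) is below the triangle threshold p ~ 1/n. Asymptotically E[X] ~ (c³/6)·n^{3(1−α)} = (5³/6)·n^{-1.5} → 0, so by Markov's inequality G has no triangles w.h.p.

E[X] ≈ 0.139; in regime p = Θ(1/n^{3/2}) E[X] tends to 0 (below the triangle threshold p ~ 1/n).


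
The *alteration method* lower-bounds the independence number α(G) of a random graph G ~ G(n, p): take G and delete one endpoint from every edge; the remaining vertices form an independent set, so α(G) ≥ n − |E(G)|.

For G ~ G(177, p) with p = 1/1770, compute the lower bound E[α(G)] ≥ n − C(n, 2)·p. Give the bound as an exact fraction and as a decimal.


E[|E(G)|] = C(177, 2)·p = 15576 · (1/1770) = 44/5.
E[α(G)] ≥ n − E[|E(G)|] = 177 − 44/5 = 841/5.
Numerically: ≈ 168.200000.
(This is only a lower bound; the true E[α(G)] may be larger.)

E[α(G)] ≥ 841/5 ≈ 168.200000.


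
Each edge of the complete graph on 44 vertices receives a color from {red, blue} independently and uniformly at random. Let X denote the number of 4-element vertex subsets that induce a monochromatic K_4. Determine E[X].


Let X = Σ_S X_S over the C(44, 4) = 135751 subsets S of size 4, where X_S = 1 if the K_4 on S is monochromatic.
For a fixed S, the K_4 on S has C(4, 2) = 6 edges. P[all 6 edges red] = (1/2)^6, and likewise for blue, so P[monochromatic] = 2·(1/2)^6 = 2^{1 − 6} = 1/32.
By linearity: E[X] = C(44, 4) · 2^{1 − 6} = 135751 · 1/32 = 135751/32.
Numerically: E[X] ≈ 4242.2188.

E[X] = C(44,4)·2^(1−C(4,2)) = 135751/32 ≈ 4242.2188.


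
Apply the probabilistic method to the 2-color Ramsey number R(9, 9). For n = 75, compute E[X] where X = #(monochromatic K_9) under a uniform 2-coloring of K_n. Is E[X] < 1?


E[X] = C(75, 9) · 2^{1 − 36} = 125595622175 · 2^{−35} = 125595622175/34359738368.
As a reduced fraction: E[X] = 125595622175/34359738368 ≈ 3.65531.
Is E[X] < 1? NO.
Since E[X] ≥ 1, the first-moment bound is inconclusive at n = 75; it does NOT by itself certify R(9, 9) > 75.

E[X] = 125595622175/34359738368 ≈ 3.65531; E[X] ≥ 1; first-moment method inconclusive here.


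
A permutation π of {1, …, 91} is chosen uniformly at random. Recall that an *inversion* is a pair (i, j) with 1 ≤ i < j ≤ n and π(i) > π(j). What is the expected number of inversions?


Write X = Σ X_I over the C(91, 2) = 4095 pairs i < j, with X_I the indicator of one inversion.
There are 4095 indicators.
For each fixed pair i < j, the values π(i) and π(j) are two distinct elements of {1, …, 91} in uniformly random order; by symmetry P[π(i) > π(j)] = 1/2.
By linearity: E[X] = 4095 · (1/2) = C(91, 2) · (1/2) = 4095/2 = 4095/2 ≈ 2047.5000.

E[X] = 4095/2 = 2047.5000.


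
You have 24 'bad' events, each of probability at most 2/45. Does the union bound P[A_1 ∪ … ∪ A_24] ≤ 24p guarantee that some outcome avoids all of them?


Union bound: P[∪_{i=1}^{24} A_i] ≤ Σ_i P[A_i] ≤ 24·p = 24·(2/45) = 16/15.
Numerically: 16/15 ≈ 1.0667.
Is 16/15 < 1? NO.
Since the bound 16/15 is ≥ 1, the union bound is uninformative here; it does NOT by itself certify existence.

24·p = 16/15 ≈ 1.0667; existence NOT certified by the union bound.


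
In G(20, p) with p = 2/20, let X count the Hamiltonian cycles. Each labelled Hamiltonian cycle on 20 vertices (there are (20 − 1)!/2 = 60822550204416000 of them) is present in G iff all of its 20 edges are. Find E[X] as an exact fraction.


K_20 has (20 − 1)!/2 = 60822550204416000 labelled Hamiltonian cycles.
For each such Hamiltonian cycle H, let X_H = 1 if all 20 edges of H are present in G. Then P[X_H = 1] = p^{20} = (1/10)^{20} = 1/100000000000000000000.
By linearity: E[X] = Σ_H E[X_H] = 60822550204416000 · p^{20} = 60822550204416000 · 1/100000000000000000000 = 14849255421/24414062500000.
Numerically: E[X] ≈ 0.0006082.

E[X] = 60822550204416000 · (1/10)^{20} = 14849255421/24414062500000 ≈ 0.0006082.


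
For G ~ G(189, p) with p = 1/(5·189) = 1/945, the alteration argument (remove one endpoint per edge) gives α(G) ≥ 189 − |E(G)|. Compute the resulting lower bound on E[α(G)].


E[|E(G)|] = C(189, 2)·p = 17766 · (1/945) = 94/5.
E[α(G)] ≥ n − E[|E(G)|] = 189 − 94/5 = 851/5.
Numerically: ≈ 170.200000.
(This is only a lower bound; the true E[α(G)] may be larger.)

E[α(G)] ≥ 851/5 ≈ 170.200000.


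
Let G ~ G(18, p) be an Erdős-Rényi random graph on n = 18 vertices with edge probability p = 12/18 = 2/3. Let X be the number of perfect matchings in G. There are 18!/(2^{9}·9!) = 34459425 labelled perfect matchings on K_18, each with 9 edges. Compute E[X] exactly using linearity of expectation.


K_18 has 18!/(2^{9}·9!) = 34459425 labelled perfect matchings.
For each such perfect matching H, let X_H = 1 if all 9 edges of H are present in G. Then P[X_H = 1] = p^{9} = (2/3)^{9} = 512/19683.
Summing the indicators: E[X] = Σ_H E[X_H] = 34459425 · p^{9} = 34459425 · 512/19683 = 217817600/243.
Numerically: E[X] ≈ 896369.

E[X] = 34459425 · (2/3)^{9} = 217817600/243 ≈ 896369.


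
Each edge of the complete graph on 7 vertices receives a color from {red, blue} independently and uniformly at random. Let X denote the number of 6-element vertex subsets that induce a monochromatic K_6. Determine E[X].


Let X = Σ_S X_S over the C(7, 6) = 7 subsets S of size 6, where X_S = 1 if the K_6 on S is monochromatic.
For a fixed S, the K_6 on S has C(6, 2) = 15 edges. P[all 15 edges red] = (1/2)^15, and likewise for blue, so P[monochromatic] = 2·(1/2)^15 = 2^{1 − 15} = 1/16384.
Summing: E[X] = C(7, 6) · 2^{1 − 15} = 7 · 1/16384 = 7/16384.
Numerically: E[X] ≈ 0.000.

E[X] = C(7,6)·2^(1−C(6,2)) = 7/16384 ≈ 0.000.


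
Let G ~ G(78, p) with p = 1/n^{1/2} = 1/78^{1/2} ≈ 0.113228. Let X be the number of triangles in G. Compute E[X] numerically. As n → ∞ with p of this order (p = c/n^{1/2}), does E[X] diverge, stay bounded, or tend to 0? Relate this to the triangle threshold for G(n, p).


Number of potential triangles: C(78, 3) = 76076.
Each occurs with probability p³ ≈ (0.113228)³ ≈ 1.45163722e-03.
By linearity: E[X] = C(78, 3)·p³ ≈ 76076 · 1.45163722e-03 ≈ 110.434753.
Since α = 1/2 < 1, p = c/n^{1/2} ≫ 1/n is above the triangle threshold p ~ 1/n. Asymptotically E[X] ~ (c³/6)·n^{3(1−α)} = (1³/6)·n^{1.5} → ∞; triangles are abundant w.h.p.

E[X] ≈ 110.434753; in regime p = Θ(1/n^{1/2}) E[X] diverges (above the triangle threshold p ~ 1/n).


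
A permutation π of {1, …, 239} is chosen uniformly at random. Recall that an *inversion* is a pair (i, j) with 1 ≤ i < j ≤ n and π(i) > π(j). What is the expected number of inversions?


Write X = Σ X_I over the C(239, 2) = 28441 pairs i < j, with X_I the indicator of one inversion.
There are 28441 indicators.
For each fixed pair i < j, the values π(i) and π(j) are two distinct elements of {1, …, 239} in uniformly random order; by symmetry P[π(i) > π(j)] = 1/2.
By linearity: E[X] = 28441 · (1/2) = C(239, 2) · (1/2) = 28441/2 = 28441/2 ≈ 14220.500000.

E[X] = 28441/2 = 14220.500000.


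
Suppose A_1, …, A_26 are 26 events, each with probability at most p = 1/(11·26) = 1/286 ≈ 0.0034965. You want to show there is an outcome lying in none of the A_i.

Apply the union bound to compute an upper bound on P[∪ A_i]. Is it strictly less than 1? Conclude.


Union bound: P[∪_{i=1}^{26} A_i] ≤ Σ_i P[A_i] ≤ 26·p = 26·(1/286) = 1/11.
Numerically: 1/11 ≈ 0.0909091.
Is 1/11 < 1? YES.
Since P[∪ A_i] ≤ 1/11 < 1, the complement has P[∩ A_i^c] ≥ 1 − 1/11 = 10/11 > 0, so some outcome avoids every A_i.

26·p = 1/11 ≈ 0.0909091; existence CERTIFIED by the union bound.


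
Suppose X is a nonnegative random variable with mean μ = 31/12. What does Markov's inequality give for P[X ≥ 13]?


μ = E[X] = 31/12, a = 13.
Markov: P[X ≥ 13] ≤ μ/a = (31/12)/13 = 31/156.
Numerically: ≈ 0.1987.
(Since a = 13 > μ = 2.5833, the bound 31/156 is < 1 and informative.)

P[X ≥ 13] ≤ 31/156 ≈ 0.1987.


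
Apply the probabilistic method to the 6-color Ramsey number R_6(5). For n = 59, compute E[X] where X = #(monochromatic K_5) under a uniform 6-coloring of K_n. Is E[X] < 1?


E[X] = C(59, 5) · 6^{1 − 10} = 5006386 · 6^{−9} = 5006386/10077696.
As a reduced fraction: E[X] = 2503193/5038848 ≈ 0.496779.
Is E[X] < 1? YES.
Since E[X] < 1, there exists a 6-coloring of K_{59} with no monochromatic K_5; hence R_6(5) > 59.

E[X] = 2503193/5038848 ≈ 0.496779; E[X] < 1, so R_6(5) > 59.


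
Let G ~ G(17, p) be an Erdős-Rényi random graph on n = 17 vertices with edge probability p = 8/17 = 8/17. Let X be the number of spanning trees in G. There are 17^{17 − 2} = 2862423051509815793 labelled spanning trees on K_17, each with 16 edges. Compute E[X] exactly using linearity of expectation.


K_17 has 17^{17 − 2} = 2862423051509815793 labelled spanning trees.
For each such spanning tree H, let X_H = 1 if all 16 edges of H are present in G. Then P[X_H = 1] = p^{16} = (8/17)^{16} = 281474976710656/48661191875666868481.
By linearity of expectation: E[X] = Σ_H E[X_H] = 2862423051509815793 · p^{16} = 2862423051509815793 · 281474976710656/48661191875666868481 = 281474976710656/17.
Numerically: E[X] ≈ 1.66e+13.

E[X] = 2862423051509815793 · (8/17)^{16} = 281474976710656/17 ≈ 1.66e+13.


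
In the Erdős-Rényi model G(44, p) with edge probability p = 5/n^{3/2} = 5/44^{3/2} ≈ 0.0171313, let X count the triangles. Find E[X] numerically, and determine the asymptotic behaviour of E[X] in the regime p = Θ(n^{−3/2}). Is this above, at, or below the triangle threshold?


Number of potential triangles: C(44, 3) = 13244.
Each occurs with probability p³ ≈ (0.0171313)³ ≈ 5.02774183e-06.
By linearity: E[X] = C(44, 3)·p³ ≈ 13244 · 5.02774183e-06 ≈ 0.066587.
Since α = 3/2 > 1, p = c/n^{3/2} = o(1/n) is below the triangle threshold p ~ 1/n. Asymptotically E[X] ~ (c³/6)·n^{3(1−α)} = (5³/6)·n^{-1.5} → 0, so by Markov's inequality G has no triangles w.h.p.

E[X] ≈ 0.066587; in regime p = Θ(1/n^{3/2}) E[X] tends to 0 (below the triangle threshold p ~ 1/n).


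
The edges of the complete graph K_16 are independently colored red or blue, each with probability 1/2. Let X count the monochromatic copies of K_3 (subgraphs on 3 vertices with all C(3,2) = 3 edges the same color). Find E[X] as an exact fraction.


Let X = Σ_S X_S over the C(16, 3) = 560 subsets S of size 3, where X_S = 1 if the K_3 on S is monochromatic.
For a fixed S, the K_3 on S has C(3, 2) = 3 edges. P[all 3 edges red] = (1/2)^3, and likewise for blue, so P[monochromatic] = 2·(1/2)^3 = 2^{1 − 3} = 1/4.
Summing: E[X] = C(16, 3) · 2^{1 − 3} = 560 · 1/4 = 140.
Numerically: E[X] ≈ 140.000000.

E[X] = C(16,3)·2^(1−C(3,2)) = 140 ≈ 140.000000.


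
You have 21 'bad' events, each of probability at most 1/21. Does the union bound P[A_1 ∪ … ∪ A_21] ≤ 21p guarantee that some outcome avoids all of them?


Union bound: P[∪_{i=1}^{21} A_i] ≤ Σ_i P[A_i] ≤ 21·p = 21·(1/21) = 1.
Numerically: 1 ≈ 1.0000.
Is 1 < 1? NO.
Since the bound 1 is ≥ 1, the union bound is uninformative here; it does NOT by itself certify existence.

21·p = 1 ≈ 1.0000; existence NOT certified by the union bound.


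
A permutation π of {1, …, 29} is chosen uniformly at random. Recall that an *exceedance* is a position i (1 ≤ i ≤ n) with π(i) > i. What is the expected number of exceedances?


Write X = Σ_{i=1}^{29} X_i, where X_i = 1_{π(i) > i}.
For each fixed i, π(i) is uniform over {1, …, 29} (marginal of a uniform permutation), so P[π(i) > i] = (n − i)/n. Summing: Σ_{i=1}^{29} (n − i)/n = (0 + 1 + … + 28)/29 = 29(29 − 1)/(2·29) = (29 − 1)/2.
Hence E[X] = Σ_{i=1}^{29} (29 − i)/29 = 14 ≈ 14.0000.

E[X] = 14 = 14.0000.


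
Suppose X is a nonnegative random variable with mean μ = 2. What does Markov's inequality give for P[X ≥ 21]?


μ = E[X] = 2, a = 21.
Markov: P[X ≥ 21] ≤ μ/a = (2)/21 = 2/21.
Numerically: ≈ 0.09524.
(Since a = 21 > μ = 2.00000, the bound 2/21 is < 1 and informative.)

P[X ≥ 21] ≤ 2/21 ≈ 0.09524.


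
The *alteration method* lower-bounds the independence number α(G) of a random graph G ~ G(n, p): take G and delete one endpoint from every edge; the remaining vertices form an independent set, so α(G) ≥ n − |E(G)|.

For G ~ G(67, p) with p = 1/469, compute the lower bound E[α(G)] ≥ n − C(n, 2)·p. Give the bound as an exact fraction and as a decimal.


E[|E(G)|] = C(67, 2)·p = 2211 · (1/469) = 33/7.
E[α(G)] ≥ n − E[|E(G)|] = 67 − 33/7 = 436/7.
Numerically: ≈ 62.285714.
(This is only a lower bound; the true E[α(G)] may be larger.)

E[α(G)] ≥ 436/7 ≈ 62.285714.


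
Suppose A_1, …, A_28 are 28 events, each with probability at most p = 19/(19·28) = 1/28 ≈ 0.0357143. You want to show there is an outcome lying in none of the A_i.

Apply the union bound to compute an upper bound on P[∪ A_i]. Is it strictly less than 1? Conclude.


Union bound: P[∪_{i=1}^{28} A_i] ≤ Σ_i P[A_i] ≤ 28·p = 28·(1/28) = 1.
Numerically: 1 ≈ 1.0000000.
Is 1 < 1? NO.
Since the bound 1 is ≥ 1, the union bound is uninformative here; it does NOT by itself certify existence.

28·p = 1 ≈ 1.0000000; existence NOT certified by the union bound.


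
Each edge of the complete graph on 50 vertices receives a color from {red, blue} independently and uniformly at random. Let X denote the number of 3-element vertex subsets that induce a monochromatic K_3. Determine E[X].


Let X = Σ_S X_S over the C(50, 3) = 19600 subsets S of size 3, where X_S = 1 if the K_3 on S is monochromatic.
For a fixed S, the K_3 on S has C(3, 2) = 3 edges. P[all 3 edges red] = (1/2)^3, and likewise for blue, so P[monochromatic] = 2·(1/2)^3 = 2^{1 − 3} = 1/4.
By linearity: E[X] = C(50, 3) · 2^{1 − 3} = 19600 · 1/4 = 4900.
Numerically: E[X] ≈ 4900.000000.

E[X] = C(50,3)·2^(1−C(3,2)) = 4900 ≈ 4900.000000.


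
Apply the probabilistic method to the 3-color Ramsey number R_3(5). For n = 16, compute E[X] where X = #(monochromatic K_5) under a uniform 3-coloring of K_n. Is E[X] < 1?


E[X] = C(16, 5) · 3^{1 − 10} = 4368 · 3^{−9} = 4368/19683.
As a reduced fraction: E[X] = 1456/6561 ≈ 0.2219174.
Is E[X] < 1? YES.
Since E[X] < 1, there exists a 3-coloring of K_{16} with no monochromatic K_5; hence R_3(5) > 16.

E[X] = 1456/6561 ≈ 0.2219174; E[X] < 1, so R_3(5) > 16.


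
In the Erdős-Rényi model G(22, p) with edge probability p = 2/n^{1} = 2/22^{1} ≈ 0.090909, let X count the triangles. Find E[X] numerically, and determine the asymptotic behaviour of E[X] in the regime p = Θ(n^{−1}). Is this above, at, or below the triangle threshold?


Number of potential triangles: C(22, 3) = 1540.
Each occurs with probability p³ ≈ (0.090909)³ ≈ 7.5131480e-04.
By linearity: E[X] = C(22, 3)·p³ ≈ 1540 · 7.5131480e-04 ≈ 1.15702.
Here α = 1, so p = 2/n is exactly at the triangle threshold p ~ 1/n. Asymptotically E[X] → c³/6 = 2³/6 = 4/3 ≈ 1.33333, a bounded constant. In this regime the triangle count is asymptotically Poisson(c³/6).

E[X] ≈ 1.15702; in regime p = Θ(1/n^{1}) E[X] stays bounded (at the triangle threshold p ~ 1/n).


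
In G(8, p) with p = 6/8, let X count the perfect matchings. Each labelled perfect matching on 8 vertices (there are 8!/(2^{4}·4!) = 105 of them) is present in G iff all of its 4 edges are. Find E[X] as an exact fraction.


K_8 has 8!/(2^{4}·4!) = 105 labelled perfect matchings.
For each such perfect matching H, let X_H = 1 if all 4 edges of H are present in G. Then P[X_H = 1] = p^{4} = (3/4)^{4} = 81/256.
By linearity: E[X] = Σ_H E[X_H] = 105 · p^{4} = 105 · 81/256 = 8505/256.
Numerically: E[X] ≈ 33.2.

E[X] = 105 · (3/4)^{4} = 8505/256 ≈ 33.2.


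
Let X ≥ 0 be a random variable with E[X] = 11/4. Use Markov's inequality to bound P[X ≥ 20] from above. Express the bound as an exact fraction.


μ = E[X] = 11/4, a = 20.
Markov: P[X ≥ 20] ≤ μ/a = (11/4)/20 = 11/80.
Numerically: ≈ 0.137500.
(Since a = 20 > μ = 2.750000, the bound 11/80 is < 1 and informative.)

P[X ≥ 20] ≤ 11/80 ≈ 0.137500.


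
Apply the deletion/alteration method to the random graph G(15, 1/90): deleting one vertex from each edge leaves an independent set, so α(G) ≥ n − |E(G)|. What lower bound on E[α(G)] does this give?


E[|E(G)|] = C(15, 2)·p = 105 · (1/90) = 7/6.
E[α(G)] ≥ n − E[|E(G)|] = 15 − 7/6 = 83/6.
Numerically: ≈ 13.8333.
(This is only a lower bound; the true E[α(G)] may be larger.)

E[α(G)] ≥ 83/6 ≈ 13.8333.


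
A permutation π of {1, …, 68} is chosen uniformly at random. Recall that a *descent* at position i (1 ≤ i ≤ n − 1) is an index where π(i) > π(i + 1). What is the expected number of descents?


Write X = Σ X_I over i = 1, …, 67, with X_I the indicator of one descent.
There are 67 indicators.
For each fixed i, the pair (π(i), π(i+1)) is a uniformly random ordered pair of distinct values from {1, …, 68}; by symmetry P[π(i) > π(i+1)] = 1/2.
By linearity: E[X] = 67 · (1/2) = (68 − 1) · (1/2) = 67/2 ≈ 33.50000.

E[X] = 67/2 = 33.50000.


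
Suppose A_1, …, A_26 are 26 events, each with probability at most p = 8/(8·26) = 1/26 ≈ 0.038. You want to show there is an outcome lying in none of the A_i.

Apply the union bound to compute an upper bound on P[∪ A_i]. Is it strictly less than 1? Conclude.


Union bound: P[∪_{i=1}^{26} A_i] ≤ Σ_i P[A_i] ≤ 26·p = 26·(1/26) = 1.
Numerically: 1 ≈ 1.000.
Is 1 < 1? NO.
Since the bound 1 is ≥ 1, the union bound is uninformative here; it does NOT by itself certify existence.

26·p = 1 ≈ 1.000; existence NOT certified by the union bound.


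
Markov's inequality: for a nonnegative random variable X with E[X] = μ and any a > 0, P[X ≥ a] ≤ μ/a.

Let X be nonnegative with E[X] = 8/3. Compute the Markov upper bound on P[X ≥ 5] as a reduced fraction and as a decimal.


μ = E[X] = 8/3, a = 5.
Markov: P[X ≥ 5] ≤ μ/a = (8/3)/5 = 8/15.
Numerically: ≈ 0.533333.
(Since a = 5 > μ = 2.666667, the bound 8/15 is < 1 and informative.)

P[X ≥ 5] ≤ 8/15 ≈ 0.533333.
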